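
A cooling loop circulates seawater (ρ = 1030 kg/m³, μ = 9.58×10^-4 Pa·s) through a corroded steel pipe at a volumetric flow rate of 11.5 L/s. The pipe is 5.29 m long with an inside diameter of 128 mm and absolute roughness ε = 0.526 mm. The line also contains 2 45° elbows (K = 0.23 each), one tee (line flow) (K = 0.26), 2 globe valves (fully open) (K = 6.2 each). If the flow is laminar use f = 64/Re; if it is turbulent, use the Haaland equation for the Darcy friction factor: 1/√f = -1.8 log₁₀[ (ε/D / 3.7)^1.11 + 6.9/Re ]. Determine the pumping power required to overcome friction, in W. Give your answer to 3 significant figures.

P ≈ 67.8 W

Q = 11.5 L/s = 11.5/1000 = 0.0115 m³/s.
Cross-sectional area A = πD²/4 = π(0.128)²/4 = 0.01287 m²; mean velocity V = Q/A = 0.0115/0.01287 = 0.8937 m/s.
Reynolds number Re = ρVD/μ = 1030 · 0.8937 · 0.128 / 0.000958 = 1.23e+05.
Re > 4000 → turbulent. Relative roughness ε/D = 0.000526/0.128 = 0.00411. Haaland: 1/√f = -1.8 log₁₀[(0.00411/3.7)^1.11 + 6.9/1.23e+05] = -1.8 log₁₀[0.000526 + 5.61e-05] = 5.824, so f = 0.02949.
Total minor-loss coefficient ΣK = 2·0.23 + 1·0.26 + 2·6.2 = 13.1.
ΔP = [f·L/D + ΣK]·(ρV²/2) = [0.02949·5.29/0.128 + 13.1]·(1030·0.8937²/2) = [1.219 + 13.1]·411.3 = 5898 Pa.
Pumping power P = QΔP = 0.0115·5898 = 67.82 W = 67.8 W.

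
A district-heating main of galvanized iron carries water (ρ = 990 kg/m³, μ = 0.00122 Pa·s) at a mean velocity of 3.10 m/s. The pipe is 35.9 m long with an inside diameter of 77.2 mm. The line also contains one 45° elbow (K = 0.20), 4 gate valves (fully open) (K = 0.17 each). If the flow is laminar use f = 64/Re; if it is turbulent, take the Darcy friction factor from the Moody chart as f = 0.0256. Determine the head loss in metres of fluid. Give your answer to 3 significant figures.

Reynolds number Re = ρVD/μ = 990 · 3.1 · 0.0772 / 0.00122 = 1.942e+05.
Re > 4000 → turbulent; use the Moody-chart value f = 0.0256.
Total minor-loss coefficient ΣK = 1·0.2 + 4·0.17 = 0.88.
ΔP = [f·L/D + ΣK]·(ρV²/2) = [0.0256·35.9/0.0772 + 0.88]·(990·3.1²/2) = [11.9 + 0.88]·4757 = 6.082e+04 Pa.
Head loss h_f = ΔP/(ρg) = 6.082e+04/(990·9.81) = 6.26 m.

h_f ≈ 6.26 m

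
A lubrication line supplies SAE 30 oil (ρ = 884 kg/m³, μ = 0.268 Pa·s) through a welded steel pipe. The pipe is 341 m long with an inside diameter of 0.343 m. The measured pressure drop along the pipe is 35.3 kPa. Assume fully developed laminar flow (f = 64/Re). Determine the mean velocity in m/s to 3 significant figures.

V ≈ 1.42 m/s

For laminar flow, f = 64/Re with Re = ρVD/μ, so Darcy-Weisbach reduces to ΔP = 32μLV/D². Solving for V: V = ΔP·D²/(32μL) = 3.53e+04·(0.343)²/(32·0.268·341) = 1.42 m/s.
Check: Re = ρVD/μ = 884·1.42·0.343/0.268 = 1607 < 2300, so the laminar assumption holds.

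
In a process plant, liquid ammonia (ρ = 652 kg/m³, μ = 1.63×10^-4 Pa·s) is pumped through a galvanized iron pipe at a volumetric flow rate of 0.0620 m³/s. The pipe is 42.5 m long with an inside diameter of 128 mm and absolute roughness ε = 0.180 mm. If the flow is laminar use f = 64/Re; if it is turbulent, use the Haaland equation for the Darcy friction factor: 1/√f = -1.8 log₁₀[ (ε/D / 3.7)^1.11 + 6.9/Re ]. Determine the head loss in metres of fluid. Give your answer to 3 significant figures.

h_f ≈ 8.45 m

Cross-sectional area A = πD²/4 = π(0.128)²/4 = 0.01287 m²; mean velocity V = Q/A = 0.062/0.01287 = 4.818 m/s.
Reynolds number Re = ρVD/μ = 652 · 4.818 · 0.128 / 0.000163 = 2.467e+06.
Re > 4000 → turbulent. Relative roughness ε/D = 0.00018/0.128 = 0.00141. Haaland: 1/√f = -1.8 log₁₀[(0.00141/3.7)^1.11 + 6.9/2.467e+06] = -1.8 log₁₀[0.00016 + 2.8e-06] = 6.82, so f = 0.0215.
Darcy-Weisbach: ΔP = f(L/D)(ρV²/2) = 0.0215·(42.5/0.128)·(652·4.818²/2) = 0.0215·332·7568 = 5.403e+04 Pa.
Head loss h_f = ΔP/(ρg) = 5.403e+04/(652·9.81) = 8.45 m.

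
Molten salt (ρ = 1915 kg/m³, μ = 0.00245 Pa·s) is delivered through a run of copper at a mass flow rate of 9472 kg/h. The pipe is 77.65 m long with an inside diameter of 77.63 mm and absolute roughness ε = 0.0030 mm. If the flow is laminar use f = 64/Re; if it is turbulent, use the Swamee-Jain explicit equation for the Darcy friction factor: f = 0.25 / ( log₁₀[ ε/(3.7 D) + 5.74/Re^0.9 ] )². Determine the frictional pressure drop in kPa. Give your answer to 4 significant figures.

ṁ = 9472 kg/h = 9472/3600 = 2.631 kg/s.
A = πD²/4 = π(0.07763)²/4 = 0.004733 m²; mean velocity V = ṁ/(ρA) = 2.631/(1915 · 0.004733) = 0.2903 m/s.
Reynolds number Re = ρVD/μ = 1915 · 0.2903 · 0.07763 / 0.00245 = 1.761e+04.
Re > 4000 → turbulent. Relative roughness ε/D = 3e-06/0.07763 = 3.86e-05. Swamee-Jain: f = 0.25/(log₁₀[3.86e-05/3.7 + 5.74/1.761e+04^0.9])² = 0.25/(log₁₀[1.04e-05 + 0.000866])² = 0.25/(-3.057)² = 0.02675.
Darcy-Weisbach: ΔP = f(L/D)(ρV²/2) = 0.02675·(77.65/0.07763)·(1915·0.2903²/2) = 0.02675·1000·80.68 = 2159 Pa.
ΔP = 2159 Pa = 2.159 kPa.

ΔP ≈ 2.159 kPa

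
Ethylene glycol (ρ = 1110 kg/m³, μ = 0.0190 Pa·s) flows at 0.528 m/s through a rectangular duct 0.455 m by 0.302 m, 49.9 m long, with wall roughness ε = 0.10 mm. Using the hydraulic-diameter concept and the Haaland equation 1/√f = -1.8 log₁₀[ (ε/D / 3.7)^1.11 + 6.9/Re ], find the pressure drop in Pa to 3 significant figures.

Hydraulic diameter D_h = 4A/P = 4·(0.455·0.302)/(2·(0.455+0.302)) = 0.5496/1.514 = 0.363 m.
Re = ρVD_h/μ = 1110·0.528·0.363/0.019 = 1.12e+04.
ε/D_h = 0.0001/0.363 = 0.000275; Haaland gives 1/√f = -1.8 log₁₀[2.62e-05+0.000616] = 5.746, so f = 0.03029.
ΔP = f(L/D_h)(ρV²/2) = 0.03029·49.9/0.363·154.7 = 644.1 Pa.

ΔP ≈ 644 Pa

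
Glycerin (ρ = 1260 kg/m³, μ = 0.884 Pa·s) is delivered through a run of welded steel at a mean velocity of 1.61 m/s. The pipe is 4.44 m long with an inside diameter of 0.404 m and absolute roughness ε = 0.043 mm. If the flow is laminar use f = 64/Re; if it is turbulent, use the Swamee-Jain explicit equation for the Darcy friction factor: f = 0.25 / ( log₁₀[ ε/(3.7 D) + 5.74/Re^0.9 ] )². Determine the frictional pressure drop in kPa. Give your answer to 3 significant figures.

Reynolds number Re = ρVD/μ = 1260 · 1.61 · 0.404 / 0.884 = 927.1.
Re < 2300 → laminar flow, so f = 64/Re = 64/927.1 = 0.06903 (the turbulent correlation is not needed).
Darcy-Weisbach: ΔP = f(L/D)(ρV²/2) = 0.06903·(4.44/0.404)·(1260·1.61²/2) = 0.06903·10.99·1633 = 1239 Pa.
ΔP = 1239 Pa = 1.24 kPa.

ΔP ≈ 1.24 kPa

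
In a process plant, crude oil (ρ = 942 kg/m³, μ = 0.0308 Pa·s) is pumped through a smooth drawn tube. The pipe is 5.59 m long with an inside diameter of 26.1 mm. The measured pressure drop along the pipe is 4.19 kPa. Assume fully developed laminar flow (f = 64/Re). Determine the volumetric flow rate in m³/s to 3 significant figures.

For laminar flow, f = 64/Re with Re = ρVD/μ, so Darcy-Weisbach reduces to ΔP = 32μLV/D². Solving for V: V = ΔP·D²/(32μL) = 4190·(0.0261)²/(32·0.0308·5.59) = 0.5181 m/s.
Check: Re = ρVD/μ = 942·0.5181·0.0261/0.0308 = 413.5 < 2300, so the laminar assumption holds.
Q = V·A = 0.5181·(π/4·0.0261²) = 0.0002772 m³/s = 2.77×10^-4 m³/s.

Q ≈ 2.77×10^-4 m³/s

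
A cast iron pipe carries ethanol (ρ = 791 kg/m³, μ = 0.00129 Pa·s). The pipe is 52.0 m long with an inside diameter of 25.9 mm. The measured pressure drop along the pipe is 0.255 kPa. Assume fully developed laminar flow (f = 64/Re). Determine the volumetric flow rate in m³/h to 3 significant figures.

Q ≈ 0.151 m³/h

For laminar flow, f = 64/Re with Re = ρVD/μ, so Darcy-Weisbach reduces to ΔP = 32μLV/D². Solving for V: V = ΔP·D²/(32μL) = 255·(0.0259)²/(32·0.00129·52) = 0.07969 m/s.
Check: Re = ρVD/μ = 791·0.07969·0.0259/0.00129 = 1266 < 2300, so the laminar assumption holds.
Q = V·A = 0.07969·(π/4·0.0259²) = 4.198e-05 m³/s = 0.151 m³/h.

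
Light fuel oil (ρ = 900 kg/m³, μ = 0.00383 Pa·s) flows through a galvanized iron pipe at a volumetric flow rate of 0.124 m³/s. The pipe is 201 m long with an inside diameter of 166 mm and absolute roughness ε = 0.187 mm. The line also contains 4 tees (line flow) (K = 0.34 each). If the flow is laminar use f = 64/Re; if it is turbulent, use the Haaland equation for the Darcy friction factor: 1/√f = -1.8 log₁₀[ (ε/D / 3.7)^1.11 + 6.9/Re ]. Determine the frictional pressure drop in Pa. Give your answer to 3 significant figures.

Cross-sectional area A = πD²/4 = π(0.166)²/4 = 0.02164 m²; mean velocity V = Q/A = 0.124/0.02164 = 5.729 m/s.
Reynolds number Re = ρVD/μ = 900 · 5.729 · 0.166 / 0.00383 = 2.235e+05.
Re > 4000 → turbulent. Relative roughness ε/D = 0.000187/0.166 = 0.00113. Haaland: 1/√f = -1.8 log₁₀[(0.00113/3.7)^1.11 + 6.9/2.235e+05] = -1.8 log₁₀[0.000125 + 3.09e-05] = 6.853, so f = 0.02129.
Total minor-loss coefficient ΣK = 4·0.34 = 1.36.
ΔP = [f·L/D + ΣK]·(ρV²/2) = [0.02129·201/0.166 + 1.36]·(900·5.729²/2) = [25.78 + 1.36]·1.477e+04 = 4.009e+05 Pa.

ΔP ≈ 401000 Pa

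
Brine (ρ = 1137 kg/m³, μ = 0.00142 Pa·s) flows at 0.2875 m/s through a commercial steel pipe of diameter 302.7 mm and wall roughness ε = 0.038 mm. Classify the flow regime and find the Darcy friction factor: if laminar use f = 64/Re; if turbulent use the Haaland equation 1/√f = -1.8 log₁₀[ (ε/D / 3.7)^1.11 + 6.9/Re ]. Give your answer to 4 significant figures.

f ≈ 0.01969

Re = ρVD/μ = 1137·0.2875·0.3027/0.00142 = 6.968e+04.
Re > 4000 → turbulent. ε/D = 3.8e-05/0.3027 = 0.000126; Haaland: 1/√f = -1.8 log₁₀[1.09e-05 + 9.9e-05] = 7.126, so f = 0.01969.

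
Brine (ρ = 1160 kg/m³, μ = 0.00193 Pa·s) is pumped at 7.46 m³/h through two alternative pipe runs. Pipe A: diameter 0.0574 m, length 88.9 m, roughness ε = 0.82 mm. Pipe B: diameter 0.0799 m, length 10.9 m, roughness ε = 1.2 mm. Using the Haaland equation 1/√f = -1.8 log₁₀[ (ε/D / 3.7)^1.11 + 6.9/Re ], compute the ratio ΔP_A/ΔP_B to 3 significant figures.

ΔP_A/ΔP_B ≈ 41.4

Pipe A: V = Q/A = 0.002072/0.002588 = 0.8008 m/s; Re = 2.763e+04; ε/D = 0.0143; Haaland → f = 0.04463; ΔP_A = f(L/D)(ρV²/2) = 2.571e+04 Pa.
Pipe B: V = Q/A = 0.002072/0.005014 = 0.4133 m/s; Re = 1.985e+04; ε/D = 0.015; Haaland → f = 0.04596; ΔP_B = f(L/D)(ρV²/2) = 621.2 Pa.
ΔP_A/ΔP_B = 2.571e+04/621.2 = 41.4.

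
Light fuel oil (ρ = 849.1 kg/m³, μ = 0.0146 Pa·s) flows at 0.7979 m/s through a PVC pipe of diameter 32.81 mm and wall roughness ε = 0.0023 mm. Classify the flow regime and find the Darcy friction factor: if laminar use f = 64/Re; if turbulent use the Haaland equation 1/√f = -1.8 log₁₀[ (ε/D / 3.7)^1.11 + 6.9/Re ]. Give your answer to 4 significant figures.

f ≈ 0.04204

Re = ρVD/μ = 849.1·0.7979·0.03281/0.0146 = 1523.
Re < 2300 → laminar, so f = 64/Re = 0.04204 (roughness is irrelevant in laminar flow).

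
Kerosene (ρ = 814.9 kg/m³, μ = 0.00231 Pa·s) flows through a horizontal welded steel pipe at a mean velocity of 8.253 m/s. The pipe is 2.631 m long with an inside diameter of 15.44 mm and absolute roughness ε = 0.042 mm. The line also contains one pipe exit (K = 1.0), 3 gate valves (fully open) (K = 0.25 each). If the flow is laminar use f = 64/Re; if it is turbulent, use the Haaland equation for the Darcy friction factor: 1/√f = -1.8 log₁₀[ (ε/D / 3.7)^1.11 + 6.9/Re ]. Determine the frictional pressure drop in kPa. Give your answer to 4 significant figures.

ΔP ≈ 181.5 kPa

Reynolds number Re = ρVD/μ = 814.9 · 8.253 · 0.01544 / 0.00231 = 4.495e+04.
Re > 4000 → turbulent. Relative roughness ε/D = 4.2e-05/0.01544 = 0.00272. Haaland: 1/√f = -1.8 log₁₀[(0.00272/3.7)^1.11 + 6.9/4.495e+04] = -1.8 log₁₀[0.000332 + 0.000153] = 5.964, so f = 0.02811.
Total minor-loss coefficient ΣK = 1·1 + 3·0.25 = 1.75.
ΔP = [f·L/D + ΣK]·(ρV²/2) = [0.02811·2.631/0.01544 + 1.75]·(814.9·8.253²/2) = [4.79 + 1.75]·2.775e+04 = 1.815e+05 Pa.
ΔP = 1.815e+05 Pa = 181.5 kPa.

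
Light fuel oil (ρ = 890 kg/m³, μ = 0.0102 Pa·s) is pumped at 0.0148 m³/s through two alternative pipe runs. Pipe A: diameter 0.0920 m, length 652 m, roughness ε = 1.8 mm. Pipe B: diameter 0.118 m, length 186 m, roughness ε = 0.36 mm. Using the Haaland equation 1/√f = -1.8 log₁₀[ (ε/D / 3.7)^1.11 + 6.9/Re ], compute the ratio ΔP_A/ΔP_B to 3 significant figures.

ΔP_A/ΔP_B ≈ 18.6

Pipe A: V = Q/A = 0.0148/0.006648 = 2.226 m/s; Re = 1.787e+04; ε/D = 0.0196; Haaland → f = 0.05042; ΔP_A = f(L/D)(ρV²/2) = 7.882e+05 Pa.
Pipe B: V = Q/A = 0.0148/0.01094 = 1.353 m/s; Re = 1.393e+04; ε/D = 0.00305; Haaland → f = 0.03298; ΔP_B = f(L/D)(ρV²/2) = 4.237e+04 Pa.
ΔP_A/ΔP_B = 7.882e+05/4.237e+04 = 18.6.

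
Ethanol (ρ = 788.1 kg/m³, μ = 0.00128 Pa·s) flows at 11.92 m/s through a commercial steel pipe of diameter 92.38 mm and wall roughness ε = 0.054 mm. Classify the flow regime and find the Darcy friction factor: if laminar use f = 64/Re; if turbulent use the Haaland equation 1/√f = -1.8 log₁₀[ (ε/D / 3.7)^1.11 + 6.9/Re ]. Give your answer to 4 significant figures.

Re = ρVD/μ = 788.1·11.92·0.09238/0.00128 = 6.78e+05.
Re > 4000 → turbulent. ε/D = 5.4e-05/0.09238 = 0.000585; Haaland: 1/√f = -1.8 log₁₀[6.03e-05 + 1.02e-05] = 7.473, so f = 0.01791.

f ≈ 0.01791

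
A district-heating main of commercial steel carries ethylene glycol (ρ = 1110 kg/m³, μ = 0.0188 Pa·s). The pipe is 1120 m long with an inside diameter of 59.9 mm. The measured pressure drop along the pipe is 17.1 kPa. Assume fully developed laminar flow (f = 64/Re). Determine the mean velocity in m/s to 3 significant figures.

V ≈ 0.0911 m/s

For laminar flow, f = 64/Re with Re = ρVD/μ, so Darcy-Weisbach reduces to ΔP = 32μLV/D². Solving for V: V = ΔP·D²/(32μL) = 1.71e+04·(0.0599)²/(32·0.0188·1120) = 0.09106 m/s.
Check: Re = ρVD/μ = 1110·0.09106·0.0599/0.0188 = 322 < 2300, so the laminar assumption holds.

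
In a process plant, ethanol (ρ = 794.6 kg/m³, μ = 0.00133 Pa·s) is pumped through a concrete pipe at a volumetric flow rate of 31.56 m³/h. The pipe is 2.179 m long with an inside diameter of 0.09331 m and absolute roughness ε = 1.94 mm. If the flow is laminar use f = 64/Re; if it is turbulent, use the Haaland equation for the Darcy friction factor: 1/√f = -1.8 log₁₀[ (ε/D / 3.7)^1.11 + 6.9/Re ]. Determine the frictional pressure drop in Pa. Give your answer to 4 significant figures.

Q = 31.56 m³/h = 31.56/3600 = 0.008767 m³/s.
Cross-sectional area A = πD²/4 = π(0.09331)²/4 = 0.006838 m²; mean velocity V = Q/A = 0.008767/0.006838 = 1.282 m/s.
Reynolds number Re = ρVD/μ = 794.6 · 1.282 · 0.09331 / 0.00133 = 7.147e+04.
Re > 4000 → turbulent. Relative roughness ε/D = 0.00194/0.09331 = 0.0208. Haaland: 1/√f = -1.8 log₁₀[(0.0208/3.7)^1.11 + 6.9/7.147e+04] = -1.8 log₁₀[0.00318 + 9.65e-05] = 4.473, so f = 0.04999.
Darcy-Weisbach: ΔP = f(L/D)(ρV²/2) = 0.04999·(2.179/0.09331)·(794.6·1.282²/2) = 0.04999·23.35·653 = 762.2 Pa.

ΔP ≈ 762.2 Pa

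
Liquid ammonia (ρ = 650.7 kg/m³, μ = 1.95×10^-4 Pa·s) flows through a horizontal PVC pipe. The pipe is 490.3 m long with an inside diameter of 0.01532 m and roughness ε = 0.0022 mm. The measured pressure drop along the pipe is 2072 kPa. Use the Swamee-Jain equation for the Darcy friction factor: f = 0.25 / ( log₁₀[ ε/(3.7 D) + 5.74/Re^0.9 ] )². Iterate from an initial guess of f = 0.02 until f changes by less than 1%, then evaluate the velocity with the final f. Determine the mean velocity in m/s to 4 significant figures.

Rearranging Darcy-Weisbach: V = √(2·ΔP·D/(f·L·ρ)). With ε/D = 2.2e-06/0.01532 = 0.000144, iterate starting from f = 0.02:
  f = 0.02 → V = √(2·2.072e+06·0.01532/(0.02·490.3·650.7)) = 3.154 m/s; Re = ρVD/μ = 1.613e+05; f → 0.01727
  f = 0.01727 → V = 3.394 m/s; Re = 1.735e+05; f → 0.01708
  f = 0.01708 → V = 3.413 m/s; Re = 1.745e+05; f → 0.01707
Converged (Δf/f < 1%). With the final f = 0.01707: V = √(2·2.072e+06·0.01532/(0.01707·490.3·650.7)) = 3.415 m/s.

V ≈ 3.415 m/s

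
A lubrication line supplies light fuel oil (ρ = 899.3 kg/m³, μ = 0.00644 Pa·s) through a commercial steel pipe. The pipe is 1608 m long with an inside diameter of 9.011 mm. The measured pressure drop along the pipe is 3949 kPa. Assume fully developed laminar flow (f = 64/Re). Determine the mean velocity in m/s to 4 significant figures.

For laminar flow, f = 64/Re with Re = ρVD/μ, so Darcy-Weisbach reduces to ΔP = 32μLV/D². Solving for V: V = ΔP·D²/(32μL) = 3.949e+06·(0.009011)²/(32·0.00644·1608) = 0.9676 m/s.
Check: Re = ρVD/μ = 899.3·0.9676·0.009011/0.00644 = 1218 < 2300, so the laminar assumption holds.

V ≈ 0.9676 m/s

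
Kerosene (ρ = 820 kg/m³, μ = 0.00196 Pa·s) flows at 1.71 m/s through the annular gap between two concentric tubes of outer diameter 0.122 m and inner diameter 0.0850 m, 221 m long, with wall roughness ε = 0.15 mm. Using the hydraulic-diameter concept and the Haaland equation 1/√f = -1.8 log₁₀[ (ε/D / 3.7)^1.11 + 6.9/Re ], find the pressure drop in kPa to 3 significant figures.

Hydraulic diameter D_h = 4A/P = D_o - D_i = 0.122 - 0.085 = 0.037 m.
Re = ρVD_h/μ = 820·1.71·0.037/0.00196 = 2.647e+04.
ε/D_h = 0.00015/0.037 = 0.00405; Haaland gives 1/√f = -1.8 log₁₀[0.000518+0.000261] = 5.596, so f = 0.03193.
ΔP = f(L/D_h)(ρV²/2) = 0.03193·221/0.037·1199 = 2.287e+05 Pa.
ΔP = 229 kPa.

ΔP ≈ 229 kPa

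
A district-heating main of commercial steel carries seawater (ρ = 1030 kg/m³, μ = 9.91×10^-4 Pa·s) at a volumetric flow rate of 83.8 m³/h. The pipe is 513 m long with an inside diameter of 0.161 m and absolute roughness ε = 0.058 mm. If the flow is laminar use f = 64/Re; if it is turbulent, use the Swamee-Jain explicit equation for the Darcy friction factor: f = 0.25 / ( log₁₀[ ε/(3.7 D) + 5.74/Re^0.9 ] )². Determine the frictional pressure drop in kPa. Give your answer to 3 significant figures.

Q = 83.8 m³/h = 83.8/3600 = 0.02328 m³/s.
Cross-sectional area A = πD²/4 = π(0.161)²/4 = 0.02036 m²; mean velocity V = Q/A = 0.02328/0.02036 = 1.143 m/s.
Reynolds number Re = ρVD/μ = 1030 · 1.143 · 0.161 / 0.000991 = 1.913e+05.
Re > 4000 → turbulent. Relative roughness ε/D = 5.8e-05/0.161 = 0.00036. Swamee-Jain: f = 0.25/(log₁₀[0.00036/3.7 + 5.74/1.913e+05^0.9])² = 0.25/(log₁₀[9.74e-05 + 0.000101])² = 0.25/(-3.702)² = 0.01824.
Darcy-Weisbach: ΔP = f(L/D)(ρV²/2) = 0.01824·(513/0.161)·(1030·1.143²/2) = 0.01824·3186·673.3 = 3.913e+04 Pa.
ΔP = 3.913e+04 Pa = 39.1 kPa.

ΔP ≈ 39.1 kPa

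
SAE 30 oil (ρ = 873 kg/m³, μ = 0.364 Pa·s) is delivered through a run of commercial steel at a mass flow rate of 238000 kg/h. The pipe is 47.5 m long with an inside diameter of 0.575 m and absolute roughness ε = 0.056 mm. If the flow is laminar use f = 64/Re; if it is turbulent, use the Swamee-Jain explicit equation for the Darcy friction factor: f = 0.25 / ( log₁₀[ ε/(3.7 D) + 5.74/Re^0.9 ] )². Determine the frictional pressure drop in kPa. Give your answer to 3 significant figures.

ΔP ≈ 0.488 kPa

ṁ = 238000 kg/h = 238000/3600 = 66.11 kg/s.
A = πD²/4 = π(0.575)²/4 = 0.2597 m²; mean velocity V = ṁ/(ρA) = 66.11/(873 · 0.2597) = 0.2916 m/s.
Reynolds number Re = ρVD/μ = 873 · 0.2916 · 0.575 / 0.364 = 402.2.
Re < 2300 → laminar flow, so f = 64/Re = 64/402.2 = 0.1591 (the turbulent correlation is not needed).
Darcy-Weisbach: ΔP = f(L/D)(ρV²/2) = 0.1591·(47.5/0.575)·(873·0.2916²/2) = 0.1591·82.61·37.12 = 488 Pa.
ΔP = 488 Pa = 0.488 kPa.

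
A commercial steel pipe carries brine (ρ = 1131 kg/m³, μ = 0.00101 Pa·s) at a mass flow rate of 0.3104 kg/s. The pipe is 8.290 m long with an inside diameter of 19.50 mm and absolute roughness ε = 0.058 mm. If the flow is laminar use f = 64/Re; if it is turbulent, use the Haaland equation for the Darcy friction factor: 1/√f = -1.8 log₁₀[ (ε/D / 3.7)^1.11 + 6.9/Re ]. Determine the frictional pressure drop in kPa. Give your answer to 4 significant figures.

ΔP ≈ 6.323 kPa

A = πD²/4 = π(0.0195)²/4 = 0.0002986 m²; mean velocity V = ṁ/(ρA) = 0.3104/(1131 · 0.0002986) = 0.919 m/s.
Reynolds number Re = ρVD/μ = 1131 · 0.919 · 0.0195 / 0.00101 = 2.007e+04.
Re > 4000 → turbulent. Relative roughness ε/D = 5.8e-05/0.0195 = 0.00297. Haaland: 1/√f = -1.8 log₁₀[(0.00297/3.7)^1.11 + 6.9/2.007e+04] = -1.8 log₁₀[0.000367 + 0.000344] = 5.667, so f = 0.03114.
Darcy-Weisbach: ΔP = f(L/D)(ρV²/2) = 0.03114·(8.29/0.0195)·(1131·0.919²/2) = 0.03114·425.1·477.6 = 6323 Pa.
ΔP = 6323 Pa = 6.323 kPa.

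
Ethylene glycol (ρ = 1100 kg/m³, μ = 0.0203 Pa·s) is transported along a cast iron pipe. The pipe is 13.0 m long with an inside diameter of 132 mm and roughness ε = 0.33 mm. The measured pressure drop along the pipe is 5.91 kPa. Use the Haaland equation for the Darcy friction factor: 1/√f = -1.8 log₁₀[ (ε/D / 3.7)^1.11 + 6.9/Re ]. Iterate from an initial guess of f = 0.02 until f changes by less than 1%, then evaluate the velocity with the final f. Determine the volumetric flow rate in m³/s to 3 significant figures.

Rearranging Darcy-Weisbach: V = √(2·ΔP·D/(f·L·ρ)). With ε/D = 0.00033/0.132 = 0.0025, iterate starting from f = 0.02:
  f = 0.02 → V = √(2·5910·0.132/(0.02·13·1100)) = 2.336 m/s; Re = ρVD/μ = 1.671e+04; f → 0.0312
  f = 0.0312 → V = 1.87 m/s; Re = 1.338e+04; f → 0.03239
  f = 0.03239 → V = 1.835 m/s; Re = 1.313e+04; f → 0.0325
Converged (Δf/f < 1%). With the final f = 0.0325: V = √(2·5910·0.132/(0.0325·13·1100)) = 1.832 m/s.
Q = V·A = 1.832·(π/4·0.132²) = 0.02508 m³/s = 0.0251 m³/s.

Q ≈ 0.0251 m³/s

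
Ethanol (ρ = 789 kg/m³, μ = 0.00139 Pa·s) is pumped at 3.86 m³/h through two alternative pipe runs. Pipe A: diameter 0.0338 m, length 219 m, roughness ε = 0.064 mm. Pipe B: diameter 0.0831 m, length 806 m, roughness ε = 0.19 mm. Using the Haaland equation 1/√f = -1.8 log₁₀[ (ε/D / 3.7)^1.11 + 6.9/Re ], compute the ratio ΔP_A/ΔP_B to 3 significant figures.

Pipe A: V = Q/A = 0.001072/0.0008973 = 1.195 m/s; Re = 2.293e+04; ε/D = 0.00189; Haaland → f = 0.02867; ΔP_A = f(L/D)(ρV²/2) = 1.046e+05 Pa.
Pipe B: V = Q/A = 0.001072/0.005424 = 0.1977 m/s; Re = 9325; ε/D = 0.00229; Haaland → f = 0.03443; ΔP_B = f(L/D)(ρV²/2) = 5149 Pa.
ΔP_A/ΔP_B = 1.046e+05/5149 = 20.3.

ΔP_A/ΔP_B ≈ 20.3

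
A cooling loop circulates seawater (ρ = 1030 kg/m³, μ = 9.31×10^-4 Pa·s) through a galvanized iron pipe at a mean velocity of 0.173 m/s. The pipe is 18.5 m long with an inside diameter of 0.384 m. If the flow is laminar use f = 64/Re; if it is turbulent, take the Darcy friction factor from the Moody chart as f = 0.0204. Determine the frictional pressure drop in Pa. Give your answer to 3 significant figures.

Reynolds number Re = ρVD/μ = 1030 · 0.173 · 0.384 / 0.000931 = 7.35e+04.
Re > 4000 → turbulent; use the Moody-chart value f = 0.0204.
Darcy-Weisbach: ΔP = f(L/D)(ρV²/2) = 0.0204·(18.5/0.384)·(1030·0.173²/2) = 0.0204·48.18·15.41 = 15.15 Pa.

ΔP ≈ 15.1 Pa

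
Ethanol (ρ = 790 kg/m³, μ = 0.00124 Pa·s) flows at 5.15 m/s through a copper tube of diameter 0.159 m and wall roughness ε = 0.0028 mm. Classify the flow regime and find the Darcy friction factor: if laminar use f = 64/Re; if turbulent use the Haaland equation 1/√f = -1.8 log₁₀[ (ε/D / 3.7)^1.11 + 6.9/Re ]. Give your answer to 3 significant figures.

f ≈ 0.0132

Re = ρVD/μ = 790·5.15·0.159/0.00124 = 5.217e+05.
Re > 4000 → turbulent. ε/D = 2.8e-06/0.159 = 1.76e-05; Haaland: 1/√f = -1.8 log₁₀[1.24e-06 + 1.32e-05] = 8.712, so f = 0.01318.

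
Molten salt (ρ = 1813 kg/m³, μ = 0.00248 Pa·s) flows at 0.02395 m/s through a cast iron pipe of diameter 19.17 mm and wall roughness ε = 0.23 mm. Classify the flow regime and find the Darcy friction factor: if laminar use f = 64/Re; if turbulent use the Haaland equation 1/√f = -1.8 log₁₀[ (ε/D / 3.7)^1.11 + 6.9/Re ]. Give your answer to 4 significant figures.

Re = ρVD/μ = 1813·0.02395·0.01917/0.00248 = 335.6.
Re < 2300 → laminar, so f = 64/Re = 0.1907 (roughness is irrelevant in laminar flow).

f ≈ 0.1907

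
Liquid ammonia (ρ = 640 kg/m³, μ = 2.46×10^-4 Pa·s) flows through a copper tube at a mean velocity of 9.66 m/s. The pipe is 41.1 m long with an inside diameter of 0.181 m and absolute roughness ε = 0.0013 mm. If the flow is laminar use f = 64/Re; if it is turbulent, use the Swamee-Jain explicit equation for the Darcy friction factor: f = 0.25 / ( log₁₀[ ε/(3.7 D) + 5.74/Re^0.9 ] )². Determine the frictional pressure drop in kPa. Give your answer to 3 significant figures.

Reynolds number Re = ρVD/μ = 640 · 9.66 · 0.181 / 0.000246 = 4.549e+06.
Re > 4000 → turbulent. Relative roughness ε/D = 1.3e-06/0.181 = 7.18e-06. Swamee-Jain: f = 0.25/(log₁₀[7.18e-06/3.7 + 5.74/4.549e+06^0.9])² = 0.25/(log₁₀[1.94e-06 + 5.85e-06])² = 0.25/(-5.109)² = 0.009579.
Darcy-Weisbach: ΔP = f(L/D)(ρV²/2) = 0.009579·(41.1/0.181)·(640·9.66²/2) = 0.009579·227.1·2.986e+04 = 6.495e+04 Pa.
ΔP = 6.495e+04 Pa = 65.0 kPa.

ΔP ≈ 65.0 kPa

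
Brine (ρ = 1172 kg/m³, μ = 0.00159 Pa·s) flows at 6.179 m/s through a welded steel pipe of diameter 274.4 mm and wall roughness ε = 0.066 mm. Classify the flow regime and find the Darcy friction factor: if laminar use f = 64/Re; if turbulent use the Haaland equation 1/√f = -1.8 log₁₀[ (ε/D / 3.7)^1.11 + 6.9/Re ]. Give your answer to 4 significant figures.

Re = ρVD/μ = 1172·6.179·0.2744/0.00159 = 1.25e+06.
Re > 4000 → turbulent. ε/D = 6.6e-05/0.2744 = 0.000241; Haaland: 1/√f = -1.8 log₁₀[2.25e-05 + 5.52e-06] = 8.194, so f = 0.01489.

f ≈ 0.01489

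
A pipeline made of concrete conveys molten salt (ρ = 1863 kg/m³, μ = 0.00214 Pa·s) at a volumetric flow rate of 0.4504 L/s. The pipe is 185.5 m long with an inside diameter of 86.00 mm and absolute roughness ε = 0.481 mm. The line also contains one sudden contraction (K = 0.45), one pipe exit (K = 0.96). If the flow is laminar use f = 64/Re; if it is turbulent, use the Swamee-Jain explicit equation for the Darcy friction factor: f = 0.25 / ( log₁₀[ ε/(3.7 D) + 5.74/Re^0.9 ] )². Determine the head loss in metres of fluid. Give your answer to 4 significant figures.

Q = 0.4504 L/s = 0.4504/1000 = 0.0004504 m³/s.
Cross-sectional area A = πD²/4 = π(0.086)²/4 = 0.005809 m²; mean velocity V = Q/A = 0.0004504/0.005809 = 0.07754 m/s.
Reynolds number Re = ρVD/μ = 1863 · 0.07754 · 0.086 / 0.00214 = 5805.
Re > 4000 → turbulent. Relative roughness ε/D = 0.000481/0.086 = 0.00559. Swamee-Jain: f = 0.25/(log₁₀[0.00559/3.7 + 5.74/5805^0.9])² = 0.25/(log₁₀[0.00151 + 0.00235])² = 0.25/(-2.413)² = 0.04294.
Total minor-loss coefficient ΣK = 1·0.45 + 1·0.96 = 1.41.
ΔP = [f·L/D + ΣK]·(ρV²/2) = [0.04294·185.5/0.086 + 1.41]·(1863·0.07754²/2) = [92.61 + 1.41]·5.6 = 526.6 Pa.
Head loss h_f = ΔP/(ρg) = 526.6/(1863·9.81) = 0.02881 m.

h_f ≈ 0.02881 m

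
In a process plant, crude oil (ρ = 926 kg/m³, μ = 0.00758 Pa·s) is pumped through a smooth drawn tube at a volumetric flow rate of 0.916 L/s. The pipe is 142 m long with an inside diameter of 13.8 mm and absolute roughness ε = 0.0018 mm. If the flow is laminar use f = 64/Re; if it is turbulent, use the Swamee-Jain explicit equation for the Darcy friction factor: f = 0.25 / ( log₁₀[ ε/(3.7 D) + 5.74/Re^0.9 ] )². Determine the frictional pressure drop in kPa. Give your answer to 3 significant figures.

Q = 0.916 L/s = 0.916/1000 = 0.000916 m³/s.
Cross-sectional area A = πD²/4 = π(0.0138)²/4 = 0.0001496 m²; mean velocity V = Q/A = 0.000916/0.0001496 = 6.124 m/s.
Reynolds number Re = ρVD/μ = 926 · 6.124 · 0.0138 / 0.00758 = 1.032e+04.
Re > 4000 → turbulent. Relative roughness ε/D = 1.8e-06/0.0138 = 0.00013. Swamee-Jain: f = 0.25/(log₁₀[0.00013/3.7 + 5.74/1.032e+04^0.9])² = 0.25/(log₁₀[3.53e-05 + 0.0014])² = 0.25/(-2.843)² = 0.03094.
Darcy-Weisbach: ΔP = f(L/D)(ρV²/2) = 0.03094·(142/0.0138)·(926·6.124²/2) = 0.03094·1.029e+04·1.737e+04 = 5.528e+06 Pa.
ΔP = 5.528e+06 Pa = 5530 kPa.

ΔP ≈ 5530 kPa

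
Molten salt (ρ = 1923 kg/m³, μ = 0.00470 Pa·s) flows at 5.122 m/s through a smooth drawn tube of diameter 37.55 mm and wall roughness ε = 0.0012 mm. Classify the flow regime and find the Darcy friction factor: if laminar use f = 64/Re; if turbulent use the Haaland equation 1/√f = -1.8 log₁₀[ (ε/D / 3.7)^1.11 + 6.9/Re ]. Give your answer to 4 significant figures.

f ≈ 0.01886

Re = ρVD/μ = 1923·5.122·0.03755/0.0047 = 7.869e+04.
Re > 4000 → turbulent. ε/D = 1.2e-06/0.03755 = 3.2e-05; Haaland: 1/√f = -1.8 log₁₀[2.4e-06 + 8.77e-05] = 7.282, so f = 0.01886.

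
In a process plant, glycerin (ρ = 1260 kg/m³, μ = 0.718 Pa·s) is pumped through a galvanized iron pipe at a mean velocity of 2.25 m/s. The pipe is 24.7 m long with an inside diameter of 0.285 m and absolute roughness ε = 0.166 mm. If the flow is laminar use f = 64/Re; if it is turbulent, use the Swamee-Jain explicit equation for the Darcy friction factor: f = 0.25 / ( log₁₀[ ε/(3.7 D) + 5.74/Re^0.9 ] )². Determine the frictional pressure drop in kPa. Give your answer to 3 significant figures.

ΔP ≈ 15.7 kPa

Reynolds number Re = ρVD/μ = 1260 · 2.25 · 0.285 / 0.718 = 1125.
Re < 2300 → laminar flow, so f = 64/Re = 64/1125 = 0.05687 (the turbulent correlation is not needed).
Darcy-Weisbach: ΔP = f(L/D)(ρV²/2) = 0.05687·(24.7/0.285)·(1260·2.25²/2) = 0.05687·86.67·3189 = 1.572e+04 Pa.
ΔP = 1.572e+04 Pa = 15.7 kPa.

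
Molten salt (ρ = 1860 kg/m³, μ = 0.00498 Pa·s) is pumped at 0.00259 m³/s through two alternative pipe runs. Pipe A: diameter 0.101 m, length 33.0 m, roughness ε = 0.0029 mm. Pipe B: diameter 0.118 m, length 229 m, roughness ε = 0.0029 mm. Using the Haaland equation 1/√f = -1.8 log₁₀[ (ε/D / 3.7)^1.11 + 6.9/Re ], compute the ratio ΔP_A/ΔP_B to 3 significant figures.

Pipe A: V = Q/A = 0.00259/0.008012 = 0.3233 m/s; Re = 1.219e+04; ε/D = 2.87e-05; Haaland → f = 0.0293; ΔP_A = f(L/D)(ρV²/2) = 930.4 Pa.
Pipe B: V = Q/A = 0.00259/0.01094 = 0.2368 m/s; Re = 1.044e+04; ε/D = 2.46e-05; Haaland → f = 0.03055; ΔP_B = f(L/D)(ρV²/2) = 3093 Pa.
ΔP_A/ΔP_B = 930.4/3093 = 0.301.

ΔP_A/ΔP_B ≈ 0.301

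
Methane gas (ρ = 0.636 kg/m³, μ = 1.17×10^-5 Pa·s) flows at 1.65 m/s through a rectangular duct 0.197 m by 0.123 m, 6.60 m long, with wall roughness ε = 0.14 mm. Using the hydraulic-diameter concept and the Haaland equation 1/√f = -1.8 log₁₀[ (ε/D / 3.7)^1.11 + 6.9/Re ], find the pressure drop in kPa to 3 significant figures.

ΔP ≈ 0.00113 kPa

Hydraulic diameter D_h = 4A/P = 4·(0.197·0.123)/(2·(0.197+0.123)) = 0.09692/0.64 = 0.1514 m.
Re = ρVD_h/μ = 0.636·1.65·0.1514/1.17e-05 = 1.358e+04.
ε/D_h = 0.00014/0.1514 = 0.000924; Haaland gives 1/√f = -1.8 log₁₀[0.0001+0.000508] = 5.789, so f = 0.02984.
ΔP = f(L/D_h)(ρV²/2) = 0.02984·6.6/0.1514·0.8658 = 1.126 Pa.
ΔP = 0.00113 kPa.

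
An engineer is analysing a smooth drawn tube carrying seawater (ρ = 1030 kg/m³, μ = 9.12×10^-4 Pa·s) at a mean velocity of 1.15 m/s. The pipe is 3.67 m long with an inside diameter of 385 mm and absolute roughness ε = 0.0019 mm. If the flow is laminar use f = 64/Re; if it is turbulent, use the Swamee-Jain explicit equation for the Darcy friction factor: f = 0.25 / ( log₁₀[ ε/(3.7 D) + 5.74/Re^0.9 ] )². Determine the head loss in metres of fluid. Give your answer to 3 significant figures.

Reynolds number Re = ρVD/μ = 1030 · 1.15 · 0.385 / 0.000912 = 5e+05.
Re > 4000 → turbulent. Relative roughness ε/D = 1.9e-06/0.385 = 4.94e-06. Swamee-Jain: f = 0.25/(log₁₀[4.94e-06/3.7 + 5.74/5e+05^0.9])² = 0.25/(log₁₀[1.33e-06 + 4.26e-05])² = 0.25/(-4.357)² = 0.01317.
Darcy-Weisbach: ΔP = f(L/D)(ρV²/2) = 0.01317·(3.67/0.385)·(1030·1.15²/2) = 0.01317·9.532·681.1 = 85.51 Pa.
Head loss h_f = ΔP/(ρg) = 85.51/(1030·9.81) = 0.00846 m.

h_f ≈ 0.00846 m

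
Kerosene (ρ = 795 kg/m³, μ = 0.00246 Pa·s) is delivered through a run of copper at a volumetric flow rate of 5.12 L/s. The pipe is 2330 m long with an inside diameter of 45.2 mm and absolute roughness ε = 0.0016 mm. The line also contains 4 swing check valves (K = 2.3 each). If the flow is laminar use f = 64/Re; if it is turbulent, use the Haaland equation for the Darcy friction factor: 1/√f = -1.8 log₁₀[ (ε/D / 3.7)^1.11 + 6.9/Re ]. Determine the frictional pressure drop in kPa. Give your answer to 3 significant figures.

Q = 5.12 L/s = 5.12/1000 = 0.00512 m³/s.
Cross-sectional area A = πD²/4 = π(0.0452)²/4 = 0.001605 m²; mean velocity V = Q/A = 0.00512/0.001605 = 3.191 m/s.
Reynolds number Re = ρVD/μ = 795 · 3.191 · 0.0452 / 0.00246 = 4.661e+04.
Re > 4000 → turbulent. Relative roughness ε/D = 1.6e-06/0.0452 = 3.54e-05. Haaland: 1/√f = -1.8 log₁₀[(3.54e-05/3.7)^1.11 + 6.9/4.661e+04] = -1.8 log₁₀[2.68e-06 + 0.000148] = 6.879, so f = 0.02113.
Total minor-loss coefficient ΣK = 4·2.3 = 9.2.
ΔP = [f·L/D + ΣK]·(ρV²/2) = [0.02113·2330/0.0452 + 9.2]·(795·3.191²/2) = [1089 + 9.2]·4047 = 4.446e+06 Pa.
ΔP = 4.446e+06 Pa = 4450 kPa.

ΔP ≈ 4450 kPa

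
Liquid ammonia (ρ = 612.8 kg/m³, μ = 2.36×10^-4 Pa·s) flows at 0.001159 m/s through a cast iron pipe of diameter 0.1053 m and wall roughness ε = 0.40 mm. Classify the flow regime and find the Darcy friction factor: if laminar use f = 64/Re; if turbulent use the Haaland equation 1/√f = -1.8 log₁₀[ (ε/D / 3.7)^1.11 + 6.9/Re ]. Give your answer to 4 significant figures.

f ≈ 0.2020

Re = ρVD/μ = 612.8·0.001159·0.1053/0.000236 = 316.9.
Re < 2300 → laminar, so f = 64/Re = 0.202 (roughness is irrelevant in laminar flow).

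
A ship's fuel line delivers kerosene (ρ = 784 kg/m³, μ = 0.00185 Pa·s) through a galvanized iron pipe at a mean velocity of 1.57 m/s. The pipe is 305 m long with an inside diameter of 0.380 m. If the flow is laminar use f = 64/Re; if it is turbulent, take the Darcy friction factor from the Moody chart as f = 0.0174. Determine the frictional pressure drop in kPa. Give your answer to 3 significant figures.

ΔP ≈ 13.5 kPa

Reynolds number Re = ρVD/μ = 784 · 1.57 · 0.38 / 0.00185 = 2.528e+05.
Re > 4000 → turbulent; use the Moody-chart value f = 0.0174.
Darcy-Weisbach: ΔP = f(L/D)(ρV²/2) = 0.0174·(305/0.38)·(784·1.57²/2) = 0.0174·802.6·966.2 = 1.349e+04 Pa.
ΔP = 1.349e+04 Pa = 13.5 kPa.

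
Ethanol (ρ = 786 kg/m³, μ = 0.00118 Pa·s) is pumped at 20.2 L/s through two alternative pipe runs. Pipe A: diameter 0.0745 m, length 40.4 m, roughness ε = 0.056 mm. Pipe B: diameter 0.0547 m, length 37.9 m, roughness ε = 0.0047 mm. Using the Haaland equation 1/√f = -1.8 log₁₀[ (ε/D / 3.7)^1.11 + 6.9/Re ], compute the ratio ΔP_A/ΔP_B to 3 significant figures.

ΔP_A/ΔP_B ≈ 0.298

Pipe A: V = Q/A = 0.0202/0.004359 = 4.634 m/s; Re = 2.3e+05; ε/D = 0.000752; Haaland → f = 0.01969; ΔP_A = f(L/D)(ρV²/2) = 9.009e+04 Pa.
Pipe B: V = Q/A = 0.0202/0.00235 = 8.596 m/s; Re = 3.132e+05; ε/D = 8.59e-05; Haaland → f = 0.01501; ΔP_B = f(L/D)(ρV²/2) = 3.02e+05 Pa.
ΔP_A/ΔP_B = 9.009e+04/3.02e+05 = 0.298.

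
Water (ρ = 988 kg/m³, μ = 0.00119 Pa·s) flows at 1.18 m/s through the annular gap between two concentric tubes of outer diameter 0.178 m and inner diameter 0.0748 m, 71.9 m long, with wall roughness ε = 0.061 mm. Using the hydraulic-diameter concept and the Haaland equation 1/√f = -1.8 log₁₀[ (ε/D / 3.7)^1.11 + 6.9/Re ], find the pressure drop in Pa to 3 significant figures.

Hydraulic diameter D_h = 4A/P = D_o - D_i = 0.178 - 0.0748 = 0.1032 m.
Re = ρVD_h/μ = 988·1.18·0.1032/0.00119 = 1.011e+05.
ε/D_h = 6.1e-05/0.1032 = 0.000591; Haaland gives 1/√f = -1.8 log₁₀[6.11e-05+6.82e-05] = 6.999, so f = 0.02041.
ΔP = f(L/D_h)(ρV²/2) = 0.02041·71.9/0.1032·687.8 = 9783 Pa.

ΔP ≈ 9780 Pa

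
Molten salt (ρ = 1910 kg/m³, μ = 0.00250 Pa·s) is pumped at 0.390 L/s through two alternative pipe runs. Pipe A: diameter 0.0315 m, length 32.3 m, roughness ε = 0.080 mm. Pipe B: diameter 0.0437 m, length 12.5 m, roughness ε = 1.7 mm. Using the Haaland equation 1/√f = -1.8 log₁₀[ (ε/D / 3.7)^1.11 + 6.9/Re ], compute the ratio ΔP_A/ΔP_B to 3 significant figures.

ΔP_A/ΔP_B ≈ 6.54

Pipe A: V = Q/A = 0.00039/0.0007793 = 0.5004 m/s; Re = 1.204e+04; ε/D = 0.00254; Haaland → f = 0.03307; ΔP_A = f(L/D)(ρV²/2) = 8110 Pa.
Pipe B: V = Q/A = 0.00039/0.0015 = 0.26 m/s; Re = 8681; ε/D = 0.0389; Haaland → f = 0.0671; ΔP_B = f(L/D)(ρV²/2) = 1239 Pa.
ΔP_A/ΔP_B = 8110/1239 = 6.54.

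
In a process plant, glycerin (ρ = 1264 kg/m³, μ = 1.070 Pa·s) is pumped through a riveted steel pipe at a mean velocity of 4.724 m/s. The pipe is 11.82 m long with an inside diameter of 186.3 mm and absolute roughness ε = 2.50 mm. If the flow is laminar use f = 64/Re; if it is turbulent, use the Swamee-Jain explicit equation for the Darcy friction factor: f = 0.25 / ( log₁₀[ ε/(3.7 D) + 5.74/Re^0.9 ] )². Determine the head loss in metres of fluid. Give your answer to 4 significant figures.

h_f ≈ 4.442 m

Reynolds number Re = ρVD/μ = 1264 · 4.724 · 0.1863 / 1.07 = 1040.
Re < 2300 → laminar flow, so f = 64/Re = 64/1040 = 0.06156 (the turbulent correlation is not needed).
Darcy-Weisbach: ΔP = f(L/D)(ρV²/2) = 0.06156·(11.82/0.1863)·(1264·4.724²/2) = 0.06156·63.45·1.41e+04 = 5.509e+04 Pa.
Head loss h_f = ΔP/(ρg) = 5.509e+04/(1264·9.81) = 4.442 m.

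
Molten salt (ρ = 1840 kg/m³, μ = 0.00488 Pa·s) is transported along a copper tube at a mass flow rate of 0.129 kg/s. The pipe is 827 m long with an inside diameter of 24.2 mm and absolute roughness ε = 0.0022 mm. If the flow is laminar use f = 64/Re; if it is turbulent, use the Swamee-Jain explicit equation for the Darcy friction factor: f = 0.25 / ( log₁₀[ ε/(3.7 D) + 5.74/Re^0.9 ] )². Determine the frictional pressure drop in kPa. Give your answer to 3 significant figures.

A = πD²/4 = π(0.0242)²/4 = 0.00046 m²; mean velocity V = ṁ/(ρA) = 0.129/(1840 · 0.00046) = 0.1524 m/s.
Reynolds number Re = ρVD/μ = 1840 · 0.1524 · 0.0242 / 0.00488 = 1391.
Re < 2300 → laminar flow, so f = 64/Re = 64/1391 = 0.04602 (the turbulent correlation is not needed).
Darcy-Weisbach: ΔP = f(L/D)(ρV²/2) = 0.04602·(827/0.0242)·(1840·0.1524²/2) = 0.04602·3.417e+04·21.37 = 3.361e+04 Pa.
ΔP = 3.361e+04 Pa = 33.6 kPa.

ΔP ≈ 33.6 kPa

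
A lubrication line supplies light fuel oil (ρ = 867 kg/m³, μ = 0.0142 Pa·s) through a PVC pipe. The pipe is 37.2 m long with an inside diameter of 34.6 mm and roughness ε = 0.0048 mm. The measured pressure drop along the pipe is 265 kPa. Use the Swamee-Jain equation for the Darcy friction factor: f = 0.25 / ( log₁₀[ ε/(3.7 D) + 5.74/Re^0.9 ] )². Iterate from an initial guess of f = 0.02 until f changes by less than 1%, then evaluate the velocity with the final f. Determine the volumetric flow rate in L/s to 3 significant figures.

Q ≈ 3.95 L/s

Rearranging Darcy-Weisbach: V = √(2·ΔP·D/(f·L·ρ)). With ε/D = 4.8e-06/0.0346 = 0.000139, iterate starting from f = 0.02:
  f = 0.02 → V = √(2·2.65e+05·0.0346/(0.02·37.2·867)) = 5.332 m/s; Re = ρVD/μ = 1.126e+04; f → 0.03024
  f = 0.03024 → V = 4.336 m/s; Re = 9160; f → 0.03197
  f = 0.03197 → V = 4.217 m/s; Re = 8909; f → 0.03221
Converged (Δf/f < 1%). With the final f = 0.03221: V = √(2·2.65e+05·0.0346/(0.03221·37.2·867)) = 4.201 m/s.
Q = V·A = 4.201·(π/4·0.0346²) = 0.00395 m³/s = 3.95 L/s.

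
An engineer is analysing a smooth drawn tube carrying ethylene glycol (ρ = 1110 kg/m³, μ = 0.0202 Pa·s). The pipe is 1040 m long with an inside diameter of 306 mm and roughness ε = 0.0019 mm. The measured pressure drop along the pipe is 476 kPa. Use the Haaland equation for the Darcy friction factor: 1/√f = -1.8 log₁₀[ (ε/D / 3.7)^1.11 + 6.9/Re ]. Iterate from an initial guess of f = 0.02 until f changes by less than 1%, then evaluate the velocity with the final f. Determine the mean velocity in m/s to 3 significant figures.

V ≈ 3.56 m/s

Rearranging Darcy-Weisbach: V = √(2·ΔP·D/(f·L·ρ)). With ε/D = 1.9e-06/0.306 = 6.21e-06, iterate starting from f = 0.02:
  f = 0.02 → V = √(2·4.76e+05·0.306/(0.02·1040·1110)) = 3.552 m/s; Re = ρVD/μ = 5.973e+04; f → 0.01992
Converged (Δf/f < 1%). With the final f = 0.01992: V = √(2·4.76e+05·0.306/(0.01992·1040·1110)) = 3.559 m/s.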